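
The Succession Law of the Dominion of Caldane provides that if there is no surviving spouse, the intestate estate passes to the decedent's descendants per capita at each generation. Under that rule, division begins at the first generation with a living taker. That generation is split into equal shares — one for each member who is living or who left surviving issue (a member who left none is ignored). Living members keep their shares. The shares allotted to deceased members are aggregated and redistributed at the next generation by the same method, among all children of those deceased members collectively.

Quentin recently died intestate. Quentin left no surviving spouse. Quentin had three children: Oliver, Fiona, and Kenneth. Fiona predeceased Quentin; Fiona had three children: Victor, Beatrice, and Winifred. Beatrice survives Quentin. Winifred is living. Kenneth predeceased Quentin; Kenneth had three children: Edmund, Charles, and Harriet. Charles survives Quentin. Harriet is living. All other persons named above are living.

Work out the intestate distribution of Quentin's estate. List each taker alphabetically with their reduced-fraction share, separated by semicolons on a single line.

There is no surviving spouse, so the entire estate passes to Quentin's descendants per capita at each generation.
At generation 1 (Oliver, Fiona, Kenneth) there are 3 shares of (1)/3 = 1/3 each.
Living: Oliver — each takes 1/3.
Deceased: Fiona and Kenneth. Their combined 2/3 is pooled and carried to generation 2.
At generation 2 (Victor, Beatrice, Winifred, Edmund, Charles, Harriet) there are 6 shares of (2/3)/6 = 1/9 each.
Living: Victor, Beatrice, Winifred, Edmund, Charles, and Harriet — each takes 1/9.

Beatrice 1/9; Charles 1/9; Edmund 1/9; Harriet 1/9; Oliver 1/3; Victor 1/9; Winifred 1/9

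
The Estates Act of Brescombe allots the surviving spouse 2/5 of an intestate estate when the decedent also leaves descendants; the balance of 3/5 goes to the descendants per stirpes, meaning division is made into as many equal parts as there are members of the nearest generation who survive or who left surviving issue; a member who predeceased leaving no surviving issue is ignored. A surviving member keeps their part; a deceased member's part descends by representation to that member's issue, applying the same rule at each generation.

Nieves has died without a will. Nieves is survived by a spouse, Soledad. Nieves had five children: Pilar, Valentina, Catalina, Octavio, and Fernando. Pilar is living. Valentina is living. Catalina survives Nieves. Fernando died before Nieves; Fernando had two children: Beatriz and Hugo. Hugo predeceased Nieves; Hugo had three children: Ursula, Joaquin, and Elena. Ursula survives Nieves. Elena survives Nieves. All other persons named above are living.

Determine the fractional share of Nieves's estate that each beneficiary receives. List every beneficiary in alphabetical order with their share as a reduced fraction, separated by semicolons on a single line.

Beatriz 3/50; Catalina 3/25; Elena 1/50; Joaquin 1/50; Octavio 3/25; Pilar 3/25; Soledad 2/5; Ursula 1/50; Valentina 3/25

Soledad, as surviving spouse, takes 2/5.
The remaining 3/5 passes to Nieves's descendants per stirpes.
The 3/5 is divided into 5 equal shares of 3/25 among Pilar, Valentina, Catalina, Octavio, Fernando.
Pilar is living and takes 3/25.
Valentina is living and takes 3/25.
Catalina is living and takes 3/25.
Octavio is living and takes 3/25.
Fernando predeceased; the 3/25 allotted to Fernando's branch passes to Fernando's issue by representation.
The 3/25 is divided into 2 equal shares of 3/50 among Beatriz, Hugo.
Beatriz is living and takes 3/50.
Hugo predeceased; the 3/50 allotted to Hugo's branch passes to Hugo's issue by representation.
The 3/50 is divided into 3 equal shares of 1/50 among Ursula, Joaquin, Elena.
Ursula is living and takes 1/50.
Joaquin is living and takes 1/50.
Elena is living and takes 1/50.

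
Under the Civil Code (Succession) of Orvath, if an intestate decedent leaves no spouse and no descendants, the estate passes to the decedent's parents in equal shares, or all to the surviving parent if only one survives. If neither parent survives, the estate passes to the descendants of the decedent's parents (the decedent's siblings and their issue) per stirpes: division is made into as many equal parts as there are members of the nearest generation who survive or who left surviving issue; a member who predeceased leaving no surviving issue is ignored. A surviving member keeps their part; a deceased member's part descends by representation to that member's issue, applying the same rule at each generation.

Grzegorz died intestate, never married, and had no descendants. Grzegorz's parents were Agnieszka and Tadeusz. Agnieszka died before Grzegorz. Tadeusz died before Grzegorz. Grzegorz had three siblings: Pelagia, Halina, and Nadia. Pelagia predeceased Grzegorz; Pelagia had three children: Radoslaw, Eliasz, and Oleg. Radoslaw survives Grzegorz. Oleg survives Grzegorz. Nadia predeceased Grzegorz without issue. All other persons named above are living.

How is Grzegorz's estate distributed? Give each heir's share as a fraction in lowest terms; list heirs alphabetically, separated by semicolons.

Neither parent survives and there are no descendants, so the estate passes to Grzegorz's siblings and their issue per stirpes.
Nadia left no surviving issue, so that branch lapses and is disregarded.
The estate is divided into 2 equal shares of 1/2 among Pelagia, Halina.
Pelagia predeceased; the 1/2 allotted to Pelagia's branch passes to Pelagia's issue by representation.
The 1/2 is divided into 3 equal shares of 1/6 among Radoslaw, Eliasz, Oleg.
Radoslaw is living and takes 1/6.
Eliasz is living and takes 1/6.
Oleg is living and takes 1/6.
Halina is living and takes 1/2.

Eliasz 1/6; Halina 1/2; Oleg 1/6; Radoslaw 1/6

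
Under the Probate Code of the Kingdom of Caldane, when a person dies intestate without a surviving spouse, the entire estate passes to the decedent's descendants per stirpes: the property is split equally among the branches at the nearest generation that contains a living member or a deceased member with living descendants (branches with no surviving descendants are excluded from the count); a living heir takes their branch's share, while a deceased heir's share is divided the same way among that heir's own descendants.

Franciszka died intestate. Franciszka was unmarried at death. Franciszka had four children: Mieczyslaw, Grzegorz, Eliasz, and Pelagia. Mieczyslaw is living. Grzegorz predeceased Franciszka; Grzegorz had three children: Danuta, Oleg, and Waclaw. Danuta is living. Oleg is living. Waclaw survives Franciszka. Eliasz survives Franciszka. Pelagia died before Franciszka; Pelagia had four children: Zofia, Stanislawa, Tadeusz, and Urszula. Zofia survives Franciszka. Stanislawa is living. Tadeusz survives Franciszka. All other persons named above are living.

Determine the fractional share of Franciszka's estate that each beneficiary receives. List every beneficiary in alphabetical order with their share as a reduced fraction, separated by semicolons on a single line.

There is no surviving spouse, so the entire estate passes to Franciszka's descendants per stirpes.
The estate is divided into 4 equal shares of 1/4 among Mieczyslaw, Grzegorz, Eliasz, Pelagia.
Mieczyslaw is living and takes 1/4.
Grzegorz predeceased; the 1/4 allotted to Grzegorz's branch passes to Grzegorz's issue by representation.
The 1/4 is divided into 3 equal shares of 1/12 among Danuta, Oleg, Waclaw.
Danuta is living and takes 1/12.
Oleg is living and takes 1/12.
Waclaw is living and takes 1/12.
Eliasz is living and takes 1/4.
Pelagia predeceased; the 1/4 allotted to Pelagia's branch passes to Pelagia's issue by representation.
The 1/4 is divided into 4 equal shares of 1/16 among Zofia, Stanislawa, Tadeusz, Urszula.
Zofia is living and takes 1/16.
Stanislawa is living and takes 1/16.
Tadeusz is living and takes 1/16.
Urszula is living and takes 1/16.

Danuta 1/12; Eliasz 1/4; Mieczyslaw 1/4; Oleg 1/12; Stanislawa 1/16; Tadeusz 1/16; Urszula 1/16; Waclaw 1/12; Zofia 1/16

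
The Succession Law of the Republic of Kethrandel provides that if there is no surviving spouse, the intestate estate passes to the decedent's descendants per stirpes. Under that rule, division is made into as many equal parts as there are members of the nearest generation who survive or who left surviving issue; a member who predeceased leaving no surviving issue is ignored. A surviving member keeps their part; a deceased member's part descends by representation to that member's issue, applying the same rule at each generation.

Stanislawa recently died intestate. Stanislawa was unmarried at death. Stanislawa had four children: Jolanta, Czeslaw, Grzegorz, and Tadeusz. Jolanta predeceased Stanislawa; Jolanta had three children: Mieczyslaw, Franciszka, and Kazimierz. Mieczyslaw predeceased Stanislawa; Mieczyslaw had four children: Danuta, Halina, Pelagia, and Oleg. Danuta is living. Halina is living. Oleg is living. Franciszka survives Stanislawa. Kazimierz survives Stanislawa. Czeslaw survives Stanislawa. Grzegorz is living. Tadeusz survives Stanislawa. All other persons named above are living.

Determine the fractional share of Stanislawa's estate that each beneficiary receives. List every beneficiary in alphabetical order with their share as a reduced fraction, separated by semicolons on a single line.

Czeslaw 1/4; Danuta 1/48; Franciszka 1/12; Grzegorz 1/4; Halina 1/48; Kazimierz 1/12; Oleg 1/48; Pelagia 1/48; Tadeusz 1/4

There is no surviving spouse, so the entire estate passes to Stanislawa's descendants per stirpes.
The estate is divided into 4 equal shares of 1/4 among Jolanta, Czeslaw, Grzegorz, Tadeusz.
Jolanta predeceased; the 1/4 allotted to Jolanta's branch passes to Jolanta's issue by representation.
The 1/4 is divided into 3 equal shares of 1/12 among Mieczyslaw, Franciszka, Kazimierz.
Mieczyslaw predeceased; the 1/12 allotted to Mieczyslaw's branch passes to Mieczyslaw's issue by representation.
The 1/12 is divided into 4 equal shares of 1/48 among Danuta, Halina, Pelagia, Oleg.
Danuta is living and takes 1/48.
Halina is living and takes 1/48.
Pelagia is living and takes 1/48.
Oleg is living and takes 1/48.
Franciszka is living and takes 1/12.
Kazimierz is living and takes 1/12.
Czeslaw is living and takes 1/4.
Grzegorz is living and takes 1/4.
Tadeusz is living and takes 1/4.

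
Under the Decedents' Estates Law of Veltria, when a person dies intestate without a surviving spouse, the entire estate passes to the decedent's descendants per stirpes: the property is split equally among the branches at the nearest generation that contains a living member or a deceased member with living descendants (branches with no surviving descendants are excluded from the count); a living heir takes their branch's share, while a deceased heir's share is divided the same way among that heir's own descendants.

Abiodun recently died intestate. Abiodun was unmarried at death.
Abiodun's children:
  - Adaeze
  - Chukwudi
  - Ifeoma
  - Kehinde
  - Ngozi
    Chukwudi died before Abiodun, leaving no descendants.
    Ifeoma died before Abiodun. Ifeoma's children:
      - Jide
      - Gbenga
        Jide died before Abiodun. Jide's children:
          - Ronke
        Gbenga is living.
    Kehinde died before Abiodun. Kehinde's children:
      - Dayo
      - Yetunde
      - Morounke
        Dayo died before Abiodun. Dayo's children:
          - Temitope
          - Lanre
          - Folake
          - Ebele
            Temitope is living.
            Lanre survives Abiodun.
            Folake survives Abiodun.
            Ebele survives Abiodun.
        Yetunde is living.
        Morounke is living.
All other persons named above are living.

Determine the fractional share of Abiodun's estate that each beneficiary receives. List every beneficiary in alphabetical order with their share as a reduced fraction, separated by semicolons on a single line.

Adaeze 1/4; Ebele 1/48; Folake 1/48; Gbenga 1/8; Lanre 1/48; Morounke 1/12; Ngozi 1/4; Ronke 1/8; Temitope 1/48; Yetunde 1/12

There is no surviving spouse, so the entire estate passes to Abiodun's descendants per stirpes.
Chukwudi left no surviving issue, so that branch lapses and is disregarded.
The estate is divided into 4 equal shares of 1/4 among Adaeze, Ifeoma, Kehinde, Ngozi.
Adaeze is living and takes 1/4.
Ifeoma predeceased; the 1/4 allotted to Ifeoma's branch passes to Ifeoma's issue by representation.
The 1/4 is divided into 2 equal shares of 1/8 among Jide, Gbenga.
Jide predeceased; the 1/8 allotted to Jide's branch passes to Jide's issue by representation.
Ronke is the sole taker at this level and receives the full 1/8.
Gbenga is living and takes 1/8.
Kehinde predeceased; the 1/4 allotted to Kehinde's branch passes to Kehinde's issue by representation.
The 1/4 is divided into 3 equal shares of 1/12 among Dayo, Yetunde, Morounke.
Dayo predeceased; the 1/12 allotted to Dayo's branch passes to Dayo's issue by representation.
The 1/12 is divided into 4 equal shares of 1/48 among Temitope, Lanre, Folake, Ebele.
Temitope is living and takes 1/48.
Lanre is living and takes 1/48.
Folake is living and takes 1/48.
Ebele is living and takes 1/48.
Yetunde is living and takes 1/12.
Morounke is living and takes 1/12.
Ngozi is living and takes 1/4.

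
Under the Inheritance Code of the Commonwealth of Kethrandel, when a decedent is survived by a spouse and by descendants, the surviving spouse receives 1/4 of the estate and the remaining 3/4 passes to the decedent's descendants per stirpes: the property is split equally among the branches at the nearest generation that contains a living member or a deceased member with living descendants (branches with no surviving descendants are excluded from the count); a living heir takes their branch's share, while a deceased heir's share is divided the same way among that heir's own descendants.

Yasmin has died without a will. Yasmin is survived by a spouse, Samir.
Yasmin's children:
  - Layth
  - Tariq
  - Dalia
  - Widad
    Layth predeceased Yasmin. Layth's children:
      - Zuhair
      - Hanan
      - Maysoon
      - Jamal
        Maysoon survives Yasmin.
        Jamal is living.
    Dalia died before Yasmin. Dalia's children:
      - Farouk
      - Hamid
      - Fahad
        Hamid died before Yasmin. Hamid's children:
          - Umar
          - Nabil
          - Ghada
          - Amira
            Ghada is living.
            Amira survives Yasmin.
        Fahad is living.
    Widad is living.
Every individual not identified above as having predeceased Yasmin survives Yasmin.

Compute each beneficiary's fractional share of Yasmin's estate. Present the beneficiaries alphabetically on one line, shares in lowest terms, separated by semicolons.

Samir, as surviving spouse, takes 1/4.
The remaining 3/4 passes to Yasmin's descendants per stirpes.
The 3/4 is divided into 4 equal shares of 3/16 among Layth, Tariq, Dalia, Widad.
Layth predeceased; the 3/16 allotted to Layth's branch passes to Layth's issue by representation.
The 3/16 is divided into 4 equal shares of 3/64 among Zuhair, Hanan, Maysoon, Jamal.
Zuhair is living and takes 3/64.
Hanan is living and takes 3/64.
Maysoon is living and takes 3/64.
Jamal is living and takes 3/64.
Tariq is living and takes 3/16.
Dalia predeceased; the 3/16 allotted to Dalia's branch passes to Dalia's issue by representation.
The 3/16 is divided into 3 equal shares of 1/16 among Farouk, Hamid, Fahad.
Farouk is living and takes 1/16.
Hamid predeceased; the 1/16 allotted to Hamid's branch passes to Hamid's issue by representation.
The 1/16 is divided into 4 equal shares of 1/64 among Umar, Nabil, Ghada, Amira.
Umar is living and takes 1/64.
Nabil is living and takes 1/64.
Ghada is living and takes 1/64.
Amira is living and takes 1/64.
Fahad is living and takes 1/16.
Widad is living and takes 3/16.

Amira 1/64; Fahad 1/16; Farouk 1/16; Ghada 1/64; Hanan 3/64; Jamal 3/64; Maysoon 3/64; Nabil 1/64; Samir 1/4; Tariq 3/16; Umar 1/64; Widad 3/16; Zuhair 3/64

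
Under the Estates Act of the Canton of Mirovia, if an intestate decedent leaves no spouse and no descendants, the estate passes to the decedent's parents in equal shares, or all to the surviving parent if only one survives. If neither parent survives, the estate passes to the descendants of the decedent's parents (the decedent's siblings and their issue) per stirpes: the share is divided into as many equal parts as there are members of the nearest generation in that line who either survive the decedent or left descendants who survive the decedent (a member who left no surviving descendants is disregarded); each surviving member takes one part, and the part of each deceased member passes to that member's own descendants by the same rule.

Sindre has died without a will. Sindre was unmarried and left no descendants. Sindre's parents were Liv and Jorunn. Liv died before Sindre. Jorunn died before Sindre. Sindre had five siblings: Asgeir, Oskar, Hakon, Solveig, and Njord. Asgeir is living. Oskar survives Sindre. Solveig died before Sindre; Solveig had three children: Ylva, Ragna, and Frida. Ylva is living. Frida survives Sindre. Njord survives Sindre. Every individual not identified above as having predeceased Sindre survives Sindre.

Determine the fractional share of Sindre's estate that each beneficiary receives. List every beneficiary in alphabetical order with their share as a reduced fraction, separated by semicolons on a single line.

Neither parent survives and there are no descendants, so the estate passes to Sindre's siblings and their issue per stirpes.
The estate is divided into 5 equal shares of 1/5 among Asgeir, Oskar, Hakon, Solveig, Njord.
Asgeir is living and takes 1/5.
Oskar is living and takes 1/5.
Hakon is living and takes 1/5.
Solveig predeceased; the 1/5 allotted to Solveig's branch passes to Solveig's issue by representation.
The 1/5 is divided into 3 equal shares of 1/15 among Ylva, Ragna, Frida.
Ylva is living and takes 1/15.
Ragna is living and takes 1/15.
Frida is living and takes 1/15.
Njord is living and takes 1/5.

Asgeir 1/5; Frida 1/15; Hakon 1/5; Njord 1/5; Oskar 1/5; Ragna 1/15; Ylva 1/15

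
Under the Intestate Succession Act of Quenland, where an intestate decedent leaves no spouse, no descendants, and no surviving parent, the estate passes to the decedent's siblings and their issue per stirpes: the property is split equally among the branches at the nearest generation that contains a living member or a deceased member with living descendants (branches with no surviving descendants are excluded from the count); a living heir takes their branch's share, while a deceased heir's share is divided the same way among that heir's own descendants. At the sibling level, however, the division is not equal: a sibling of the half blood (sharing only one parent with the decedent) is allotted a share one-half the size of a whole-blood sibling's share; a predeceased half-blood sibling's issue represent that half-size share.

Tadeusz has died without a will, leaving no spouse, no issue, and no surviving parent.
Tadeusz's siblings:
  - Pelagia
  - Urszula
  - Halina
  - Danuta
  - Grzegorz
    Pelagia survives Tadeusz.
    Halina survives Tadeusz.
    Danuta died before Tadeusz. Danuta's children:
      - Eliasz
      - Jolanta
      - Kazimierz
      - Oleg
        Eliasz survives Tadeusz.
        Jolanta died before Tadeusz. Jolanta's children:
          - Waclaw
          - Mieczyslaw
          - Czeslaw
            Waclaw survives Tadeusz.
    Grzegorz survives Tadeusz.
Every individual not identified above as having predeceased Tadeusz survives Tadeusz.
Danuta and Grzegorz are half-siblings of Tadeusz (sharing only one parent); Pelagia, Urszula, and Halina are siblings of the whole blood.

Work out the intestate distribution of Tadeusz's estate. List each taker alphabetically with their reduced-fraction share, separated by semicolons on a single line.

No spouse, descendants, or parent survives, so the estate passes to Tadeusz's siblings per stirpes.
Half-blood siblings count for one-half the weight of whole-blood siblings at the initial division.
Dividing 1 in proportion to weights (total weight 4): Pelagia (weight 1) → 1/4; Urszula (weight 1) → 1/4; Halina (weight 1) → 1/4; Danuta (weight 1/2) → 1/8; Grzegorz (weight 1/2) → 1/8.
Pelagia is living and takes 1/4.
Urszula is living and takes 1/4.
Halina is living and takes 1/4.
Danuta predeceased; the 1/8 allotted to Danuta's branch passes to Danuta's issue by representation.
The 1/8 is divided into 4 equal shares of 1/32 among Eliasz, Jolanta, Kazimierz, Oleg.
Eliasz is living and takes 1/32.
Jolanta predeceased; the 1/32 allotted to Jolanta's branch passes to Jolanta's issue by representation.
The 1/32 is divided into 3 equal shares of 1/96 among Waclaw, Mieczyslaw, Czeslaw.
Waclaw is living and takes 1/96.
Mieczyslaw is living and takes 1/96.
Czeslaw is living and takes 1/96.
Kazimierz is living and takes 1/32.
Oleg is living and takes 1/32.
Grzegorz is living and takes 1/8.

Czeslaw 1/96; Eliasz 1/32; Grzegorz 1/8; Halina 1/4; Kazimierz 1/32; Mieczyslaw 1/96; Oleg 1/32; Pelagia 1/4; Urszula 1/4; Waclaw 1/96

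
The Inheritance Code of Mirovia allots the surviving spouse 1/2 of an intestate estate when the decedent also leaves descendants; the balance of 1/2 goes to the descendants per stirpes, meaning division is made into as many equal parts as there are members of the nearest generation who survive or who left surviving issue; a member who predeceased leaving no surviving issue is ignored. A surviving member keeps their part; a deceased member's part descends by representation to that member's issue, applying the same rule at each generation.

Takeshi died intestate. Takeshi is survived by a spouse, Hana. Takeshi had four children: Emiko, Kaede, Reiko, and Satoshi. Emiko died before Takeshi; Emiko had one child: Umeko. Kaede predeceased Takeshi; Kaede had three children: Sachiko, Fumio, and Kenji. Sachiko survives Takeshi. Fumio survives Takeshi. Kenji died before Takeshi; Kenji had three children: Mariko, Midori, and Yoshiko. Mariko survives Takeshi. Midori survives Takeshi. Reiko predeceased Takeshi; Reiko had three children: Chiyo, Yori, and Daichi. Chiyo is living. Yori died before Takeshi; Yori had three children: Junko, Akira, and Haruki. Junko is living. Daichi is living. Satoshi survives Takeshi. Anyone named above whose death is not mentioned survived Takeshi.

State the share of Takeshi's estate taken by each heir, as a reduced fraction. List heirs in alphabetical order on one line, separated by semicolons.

Akira 1/72; Chiyo 1/24; Daichi 1/24; Fumio 1/24; Hana 1/2; Haruki 1/72; Junko 1/72; Mariko 1/72; Midori 1/72; Sachiko 1/24; Satoshi 1/8; Umeko 1/8; Yoshiko 1/72

Hana, as surviving spouse, takes 1/2.
The remaining 1/2 passes to Takeshi's descendants per stirpes.
The 1/2 is divided into 4 equal shares of 1/8 among Emiko, Kaede, Reiko, Satoshi.
Emiko predeceased; the 1/8 allotted to Emiko's branch passes to Emiko's issue by representation.
Umeko is the sole taker at this level and receives the full 1/8.
Kaede predeceased; the 1/8 allotted to Kaede's branch passes to Kaede's issue by representation.
The 1/8 is divided into 3 equal shares of 1/24 among Sachiko, Fumio, Kenji.
Sachiko is living and takes 1/24.
Fumio is living and takes 1/24.
Kenji predeceased; the 1/24 allotted to Kenji's branch passes to Kenji's issue by representation.
The 1/24 is divided into 3 equal shares of 1/72 among Mariko, Midori, Yoshiko.
Mariko is living and takes 1/72.
Midori is living and takes 1/72.
Yoshiko is living and takes 1/72.
Reiko predeceased; the 1/8 allotted to Reiko's branch passes to Reiko's issue by representation.
The 1/8 is divided into 3 equal shares of 1/24 among Chiyo, Yori, Daichi.
Chiyo is living and takes 1/24.
Yori predeceased; the 1/24 allotted to Yori's branch passes to Yori's issue by representation.
The 1/24 is divided into 3 equal shares of 1/72 among Junko, Akira, Haruki.
Junko is living and takes 1/72.
Akira is living and takes 1/72.
Haruki is living and takes 1/72.
Daichi is living and takes 1/24.
Satoshi is living and takes 1/8.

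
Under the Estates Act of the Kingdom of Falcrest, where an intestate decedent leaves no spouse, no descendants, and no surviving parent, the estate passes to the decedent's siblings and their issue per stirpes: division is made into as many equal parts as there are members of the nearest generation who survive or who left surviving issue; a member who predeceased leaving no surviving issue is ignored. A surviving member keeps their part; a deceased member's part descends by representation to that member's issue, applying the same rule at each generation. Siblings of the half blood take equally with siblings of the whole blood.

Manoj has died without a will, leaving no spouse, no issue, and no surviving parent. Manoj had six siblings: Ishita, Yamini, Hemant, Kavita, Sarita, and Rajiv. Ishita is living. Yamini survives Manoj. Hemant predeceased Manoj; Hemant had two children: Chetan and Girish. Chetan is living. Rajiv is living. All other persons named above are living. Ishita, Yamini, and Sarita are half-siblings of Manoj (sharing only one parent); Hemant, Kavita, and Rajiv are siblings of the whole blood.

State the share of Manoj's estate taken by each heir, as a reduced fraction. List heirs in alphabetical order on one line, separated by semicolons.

Chetan 1/12; Girish 1/12; Ishita 1/6; Kavita 1/6; Rajiv 1/6; Sarita 1/6; Yamini 1/6

No spouse, descendants, or parent survives, so the estate passes to Manoj's siblings per stirpes.
Half-blood and whole-blood siblings take equally under the stated rule.
The estate is divided into 6 equal shares of 1/6 among Ishita, Yamini, Hemant, Kavita, Sarita, Rajiv.
Ishita is living and takes 1/6.
Yamini is living and takes 1/6.
Hemant predeceased; the 1/6 allotted to Hemant's branch passes to Hemant's issue by representation.
The 1/6 is divided into 2 equal shares of 1/12 among Chetan, Girish.
Chetan is living and takes 1/12.
Girish is living and takes 1/12.
Kavita is living and takes 1/6.
Sarita is living and takes 1/6.
Rajiv is living and takes 1/6.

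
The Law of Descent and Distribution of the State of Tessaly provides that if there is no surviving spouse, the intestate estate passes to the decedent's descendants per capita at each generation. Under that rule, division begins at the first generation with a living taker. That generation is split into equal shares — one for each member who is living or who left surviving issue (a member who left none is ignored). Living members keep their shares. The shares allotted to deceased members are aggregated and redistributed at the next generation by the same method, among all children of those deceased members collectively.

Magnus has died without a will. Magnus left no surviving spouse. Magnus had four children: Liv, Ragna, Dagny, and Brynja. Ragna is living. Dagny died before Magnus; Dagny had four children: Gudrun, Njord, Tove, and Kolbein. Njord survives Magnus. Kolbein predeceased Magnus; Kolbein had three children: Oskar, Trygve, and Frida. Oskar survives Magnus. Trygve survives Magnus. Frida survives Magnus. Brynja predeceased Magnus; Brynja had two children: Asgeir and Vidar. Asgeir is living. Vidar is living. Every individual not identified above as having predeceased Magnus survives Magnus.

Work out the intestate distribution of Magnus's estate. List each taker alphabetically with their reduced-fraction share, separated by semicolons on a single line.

There is no surviving spouse, so the entire estate passes to Magnus's descendants per capita at each generation.
At generation 1 (Liv, Ragna, Dagny, Brynja) there are 4 shares of (1)/4 = 1/4 each.
Living: Liv and Ragna — each takes 1/4.
Deceased: Dagny and Brynja. Their combined 1/2 is pooled and carried to generation 2.
At generation 2 (Gudrun, Njord, Tove, Kolbein, Asgeir, Vidar) there are 6 shares of (1/2)/6 = 1/12 each.
Living: Gudrun, Njord, Tove, Asgeir, and Vidar — each takes 1/12.
Deceased: Kolbein. That 1/12 share is carried to generation 3.
At generation 3 (Oskar, Trygve, Frida) there are 3 shares of (1/12)/3 = 1/36 each.
Living: Oskar, Trygve, and Frida — each takes 1/36.

Asgeir 1/12; Frida 1/36; Gudrun 1/12; Liv 1/4; Njord 1/12; Oskar 1/36; Ragna 1/4; Tove 1/12; Trygve 1/36; Vidar 1/12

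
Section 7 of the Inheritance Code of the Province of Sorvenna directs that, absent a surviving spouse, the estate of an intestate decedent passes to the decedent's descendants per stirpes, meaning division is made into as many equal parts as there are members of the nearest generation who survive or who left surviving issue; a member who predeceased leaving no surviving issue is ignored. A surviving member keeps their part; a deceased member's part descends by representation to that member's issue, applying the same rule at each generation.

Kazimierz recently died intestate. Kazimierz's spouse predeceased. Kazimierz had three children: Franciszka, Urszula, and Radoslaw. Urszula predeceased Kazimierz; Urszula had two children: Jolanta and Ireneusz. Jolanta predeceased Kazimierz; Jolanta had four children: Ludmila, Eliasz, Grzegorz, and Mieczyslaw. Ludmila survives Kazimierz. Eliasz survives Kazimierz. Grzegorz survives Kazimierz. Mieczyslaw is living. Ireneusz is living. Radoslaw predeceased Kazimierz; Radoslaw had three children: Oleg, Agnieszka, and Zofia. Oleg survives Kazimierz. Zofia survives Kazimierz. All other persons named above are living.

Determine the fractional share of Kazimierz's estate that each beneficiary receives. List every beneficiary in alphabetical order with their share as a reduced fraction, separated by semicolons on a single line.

There is no surviving spouse, so the entire estate passes to Kazimierz's descendants per stirpes.
The estate is divided into 3 equal shares of 1/3 among Franciszka, Urszula, Radoslaw.
Franciszka is living and takes 1/3.
Urszula predeceased; the 1/3 allotted to Urszula's branch passes to Urszula's issue by representation.
The 1/3 is divided into 2 equal shares of 1/6 among Jolanta, Ireneusz.
Jolanta predeceased; the 1/6 allotted to Jolanta's branch passes to Jolanta's issue by representation.
The 1/6 is divided into 4 equal shares of 1/24 among Ludmila, Eliasz, Grzegorz, Mieczyslaw.
Ludmila is living and takes 1/24.
Eliasz is living and takes 1/24.
Grzegorz is living and takes 1/24.
Mieczyslaw is living and takes 1/24.
Ireneusz is living and takes 1/6.
Radoslaw predeceased; the 1/3 allotted to Radoslaw's branch passes to Radoslaw's issue by representation.
The 1/3 is divided into 3 equal shares of 1/9 among Oleg, Agnieszka, Zofia.
Oleg is living and takes 1/9.
Agnieszka is living and takes 1/9.
Zofia is living and takes 1/9.

Agnieszka 1/9; Eliasz 1/24; Franciszka 1/3; Grzegorz 1/24; Ireneusz 1/6; Ludmila 1/24; Mieczyslaw 1/24; Oleg 1/9; Zofia 1/9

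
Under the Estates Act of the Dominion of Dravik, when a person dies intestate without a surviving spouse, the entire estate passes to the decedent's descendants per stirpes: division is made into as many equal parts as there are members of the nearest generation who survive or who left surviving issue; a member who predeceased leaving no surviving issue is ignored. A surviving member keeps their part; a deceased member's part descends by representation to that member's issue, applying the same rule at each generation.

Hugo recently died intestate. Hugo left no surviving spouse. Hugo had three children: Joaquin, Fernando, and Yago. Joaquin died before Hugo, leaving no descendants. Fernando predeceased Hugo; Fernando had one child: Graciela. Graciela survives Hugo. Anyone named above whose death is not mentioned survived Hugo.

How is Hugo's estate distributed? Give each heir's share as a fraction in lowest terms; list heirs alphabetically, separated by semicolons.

Graciela 1/2; Yago 1/2

There is no surviving spouse, so the entire estate passes to Hugo's descendants per stirpes.
Joaquin left no surviving issue, so that branch lapses and is disregarded.
The estate is divided into 2 equal shares of 1/2 among Fernando, Yago.
Fernando predeceased; the 1/2 allotted to Fernando's branch passes to Fernando's issue by representation.
Graciela is the sole taker at this level and receives the full 1/2.
Yago is living and takes 1/2.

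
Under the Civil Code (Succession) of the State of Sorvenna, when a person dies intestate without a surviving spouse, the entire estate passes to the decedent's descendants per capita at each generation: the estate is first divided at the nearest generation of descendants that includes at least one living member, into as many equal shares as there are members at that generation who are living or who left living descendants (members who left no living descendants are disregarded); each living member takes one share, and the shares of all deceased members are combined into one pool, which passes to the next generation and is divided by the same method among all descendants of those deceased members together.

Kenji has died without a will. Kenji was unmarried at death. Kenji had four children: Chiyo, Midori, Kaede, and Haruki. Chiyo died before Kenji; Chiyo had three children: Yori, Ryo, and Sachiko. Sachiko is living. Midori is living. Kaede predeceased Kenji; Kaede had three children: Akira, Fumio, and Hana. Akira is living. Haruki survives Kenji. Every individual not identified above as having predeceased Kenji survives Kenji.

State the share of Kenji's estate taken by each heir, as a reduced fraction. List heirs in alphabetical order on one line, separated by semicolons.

There is no surviving spouse, so the entire estate passes to Kenji's descendants per capita at each generation.
At generation 1 (Chiyo, Midori, Kaede, Haruki) there are 4 shares of (1)/4 = 1/4 each.
Living: Midori and Haruki — each takes 1/4.
Deceased: Chiyo and Kaede. Their combined 1/2 is pooled and carried to generation 2.
At generation 2 (Yori, Ryo, Sachiko, Akira, Fumio, Hana) there are 6 shares of (1/2)/6 = 1/12 each.
Living: Yori, Ryo, Sachiko, Akira, Fumio, and Hana — each takes 1/12.

Akira 1/12; Fumio 1/12; Hana 1/12; Haruki 1/4; Midori 1/4; Ryo 1/12; Sachiko 1/12; Yori 1/12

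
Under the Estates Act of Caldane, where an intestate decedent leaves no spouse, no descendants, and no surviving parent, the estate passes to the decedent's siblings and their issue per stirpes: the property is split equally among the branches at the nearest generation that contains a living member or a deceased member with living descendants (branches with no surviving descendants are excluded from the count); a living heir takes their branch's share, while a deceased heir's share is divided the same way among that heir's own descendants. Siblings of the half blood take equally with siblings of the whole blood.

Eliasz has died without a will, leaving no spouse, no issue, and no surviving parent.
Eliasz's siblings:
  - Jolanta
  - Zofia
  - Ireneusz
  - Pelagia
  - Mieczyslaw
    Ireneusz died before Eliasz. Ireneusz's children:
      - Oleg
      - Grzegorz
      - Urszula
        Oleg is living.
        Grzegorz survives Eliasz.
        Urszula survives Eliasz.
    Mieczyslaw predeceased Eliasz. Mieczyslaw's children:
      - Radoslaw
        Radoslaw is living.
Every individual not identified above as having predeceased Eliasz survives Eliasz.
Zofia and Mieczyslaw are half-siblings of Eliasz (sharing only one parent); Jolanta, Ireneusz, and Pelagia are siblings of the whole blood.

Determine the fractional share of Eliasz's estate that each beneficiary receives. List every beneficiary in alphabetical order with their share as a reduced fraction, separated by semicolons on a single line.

Grzegorz 1/15; Jolanta 1/5; Oleg 1/15; Pelagia 1/5; Radoslaw 1/5; Urszula 1/15; Zofia 1/5

No spouse, descendants, or parent survives, so the estate passes to Eliasz's siblings per stirpes.
Half-blood and whole-blood siblings take equally under the stated rule.
The estate is divided into 5 equal shares of 1/5 among Jolanta, Zofia, Ireneusz, Pelagia, Mieczyslaw.
Jolanta is living and takes 1/5.
Zofia is living and takes 1/5.
Ireneusz predeceased; the 1/5 allotted to Ireneusz's branch passes to Ireneusz's issue by representation.
The 1/5 is divided into 3 equal shares of 1/15 among Oleg, Grzegorz, Urszula.
Oleg is living and takes 1/15.
Grzegorz is living and takes 1/15.
Urszula is living and takes 1/15.
Pelagia is living and takes 1/5.
Mieczyslaw predeceased; the 1/5 allotted to Mieczyslaw's branch passes to Mieczyslaw's issue by representation.
Radoslaw is the sole taker at this level and receives the full 1/5.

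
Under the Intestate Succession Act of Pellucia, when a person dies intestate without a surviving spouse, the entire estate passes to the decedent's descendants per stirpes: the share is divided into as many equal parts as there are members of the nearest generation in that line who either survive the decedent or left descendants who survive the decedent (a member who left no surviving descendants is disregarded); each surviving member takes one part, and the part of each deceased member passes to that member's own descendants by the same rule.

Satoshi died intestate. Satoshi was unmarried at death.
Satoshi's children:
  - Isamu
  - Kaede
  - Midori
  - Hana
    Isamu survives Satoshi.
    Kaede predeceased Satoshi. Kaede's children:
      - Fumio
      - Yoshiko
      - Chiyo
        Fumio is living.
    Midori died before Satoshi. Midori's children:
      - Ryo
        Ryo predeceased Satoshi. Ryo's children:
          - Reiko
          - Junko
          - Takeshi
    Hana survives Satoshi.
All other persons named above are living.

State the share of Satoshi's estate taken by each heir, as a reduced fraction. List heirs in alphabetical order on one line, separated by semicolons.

Chiyo 1/12; Fumio 1/12; Hana 1/4; Isamu 1/4; Junko 1/12; Reiko 1/12; Takeshi 1/12; Yoshiko 1/12

There is no surviving spouse, so the entire estate passes to Satoshi's descendants per stirpes.
The estate is divided into 4 equal shares of 1/4 among Isamu, Kaede, Midori, Hana.
Isamu is living and takes 1/4.
Kaede predeceased; the 1/4 allotted to Kaede's branch passes to Kaede's issue by representation.
The 1/4 is divided into 3 equal shares of 1/12 among Fumio, Yoshiko, Chiyo.
Fumio is living and takes 1/12.
Yoshiko is living and takes 1/12.
Chiyo is living and takes 1/12.
Midori predeceased; the 1/4 allotted to Midori's branch passes to Midori's issue by representation.
Ryo's line is the sole branch at this level, so the full 1/4 passes to Ryo's issue by representation.
The 1/4 is divided into 3 equal shares of 1/12 among Reiko, Junko, Takeshi.
Reiko is living and takes 1/12.
Junko is living and takes 1/12.
Takeshi is living and takes 1/12.
Hana is living and takes 1/4.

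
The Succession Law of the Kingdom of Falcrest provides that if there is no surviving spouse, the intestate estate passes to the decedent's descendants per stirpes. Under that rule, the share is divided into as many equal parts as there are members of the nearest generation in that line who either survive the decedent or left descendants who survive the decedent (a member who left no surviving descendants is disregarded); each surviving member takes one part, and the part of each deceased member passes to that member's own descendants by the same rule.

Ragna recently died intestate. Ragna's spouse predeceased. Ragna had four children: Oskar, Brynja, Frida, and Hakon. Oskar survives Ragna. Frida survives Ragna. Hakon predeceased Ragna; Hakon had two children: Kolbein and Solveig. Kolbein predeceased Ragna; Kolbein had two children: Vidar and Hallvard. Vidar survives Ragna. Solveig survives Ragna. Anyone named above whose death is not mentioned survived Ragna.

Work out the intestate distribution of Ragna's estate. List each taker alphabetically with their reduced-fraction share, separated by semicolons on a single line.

Brynja 1/4; Frida 1/4; Hallvard 1/16; Oskar 1/4; Solveig 1/8; Vidar 1/16

There is no surviving spouse, so the entire estate passes to Ragna's descendants per stirpes.
The estate is divided into 4 equal shares of 1/4 among Oskar, Brynja, Frida, Hakon.
Oskar is living and takes 1/4.
Brynja is living and takes 1/4.
Frida is living and takes 1/4.
Hakon predeceased; the 1/4 allotted to Hakon's branch passes to Hakon's issue by representation.
The 1/4 is divided into 2 equal shares of 1/8 among Kolbein, Solveig.
Kolbein predeceased; the 1/8 allotted to Kolbein's branch passes to Kolbein's issue by representation.
The 1/8 is divided into 2 equal shares of 1/16 among Vidar, Hallvard.
Vidar is living and takes 1/16.
Hallvard is living and takes 1/16.
Solveig is living and takes 1/8.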